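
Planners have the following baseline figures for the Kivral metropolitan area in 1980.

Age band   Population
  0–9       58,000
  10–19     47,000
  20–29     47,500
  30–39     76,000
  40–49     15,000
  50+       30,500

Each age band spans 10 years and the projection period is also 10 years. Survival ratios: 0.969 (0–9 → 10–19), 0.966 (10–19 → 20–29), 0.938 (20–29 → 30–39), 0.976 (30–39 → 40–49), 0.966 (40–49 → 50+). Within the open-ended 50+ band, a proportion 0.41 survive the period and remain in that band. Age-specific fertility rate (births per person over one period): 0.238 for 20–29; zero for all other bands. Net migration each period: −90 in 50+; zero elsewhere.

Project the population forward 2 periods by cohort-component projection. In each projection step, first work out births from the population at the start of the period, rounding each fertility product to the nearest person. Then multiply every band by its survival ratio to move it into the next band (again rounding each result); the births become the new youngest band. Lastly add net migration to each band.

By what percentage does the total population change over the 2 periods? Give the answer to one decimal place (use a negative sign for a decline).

-10.7

After projecting period 1:
Births: 47500 × 0.238 = 11305
10–19: 58000 × 0.969 = 56202
20–29: 47000 × 0.966 = 45402
30–39: 47500 × 0.938 = 44555
40–49: 76000 × 0.976 = 74176
50+: 15000 × 0.966 + 30500 × 0.41 = 14490 + 12505 = 26995
Net migration: 50+ − 90 → 26905
Giving 11305 / 56202 / 45402 / 44555 / 74176 / 26905.
After projecting period 2:
Births: 45402 × 0.238 = 10806
10–19: 11305 × 0.969 = 10955
20–29: 56202 × 0.966 = 54291
30–39: 45402 × 0.938 = 42587
40–49: 44555 × 0.976 = 43486
50+: 74176 × 0.966 + 26905 × 0.41 = 71654 + 11031 = 82685
Net migration: 50+ − 90 → 82595
Giving 10806 / 10955 / 54291 / 42587 / 43486 / 82595.
Total: 274000 → 244720; change = -29280; percentage change = -10.7%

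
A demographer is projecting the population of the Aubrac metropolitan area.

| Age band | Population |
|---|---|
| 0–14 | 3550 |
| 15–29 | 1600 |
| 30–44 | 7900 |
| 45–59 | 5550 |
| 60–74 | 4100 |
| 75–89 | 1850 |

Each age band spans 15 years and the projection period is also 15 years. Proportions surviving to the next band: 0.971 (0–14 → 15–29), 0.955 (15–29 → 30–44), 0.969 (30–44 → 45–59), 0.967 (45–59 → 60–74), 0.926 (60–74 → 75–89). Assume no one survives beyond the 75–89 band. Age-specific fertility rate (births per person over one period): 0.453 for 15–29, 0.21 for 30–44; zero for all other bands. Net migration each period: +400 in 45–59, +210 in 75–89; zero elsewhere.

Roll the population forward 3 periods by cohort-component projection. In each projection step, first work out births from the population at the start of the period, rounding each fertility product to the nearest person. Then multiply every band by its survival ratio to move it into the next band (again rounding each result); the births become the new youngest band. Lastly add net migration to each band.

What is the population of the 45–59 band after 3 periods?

Call the groups 1 to 6, youngest first.
Period 1.
Births: 1600 × 0.453 = 725  |  7900 × 0.21 = 1659 — total 2384
Group 2: 3550 × 0.971 = 3447
Group 3: 1600 × 0.955 = 1528
Group 4: 7900 × 0.969 = 7655
Group 5: 5550 × 0.967 = 5367
Group 6: 4100 × 0.926 = 3797
Net migration: Group 4 + 400 → 8055; Group 6 + 210 → 4007
→ [2384, 3447, 1528, 8055, 5367, 4007]
Period 2.
Births: 3447 × 0.453 = 1561  |  1528 × 0.21 = 321 — total 1882
Group 2: 2384 × 0.971 = 2315
Group 3: 3447 × 0.955 = 3292
Group 4: 1528 × 0.969 = 1481
Group 5: 8055 × 0.967 = 7789
Group 6: 5367 × 0.926 = 4970
Net migration: Group 4 + 400 → 1881; Group 6 + 210 → 5180
→ [1882, 2315, 3292, 1881, 7789, 5180]
Period 3.
Births: 2315 × 0.453 = 1049  |  3292 × 0.21 = 691 — total 1740
Group 2: 1882 × 0.971 = 1827
Group 3: 2315 × 0.955 = 2211
Group 4: 3292 × 0.969 = 3190
Group 5: 1881 × 0.967 = 1819
Group 6: 7789 × 0.926 = 7213
Net migration: Group 4 + 400 → 3590; Group 6 + 210 → 7423
→ [1740, 1827, 2211, 3590, 1819, 7423]

3590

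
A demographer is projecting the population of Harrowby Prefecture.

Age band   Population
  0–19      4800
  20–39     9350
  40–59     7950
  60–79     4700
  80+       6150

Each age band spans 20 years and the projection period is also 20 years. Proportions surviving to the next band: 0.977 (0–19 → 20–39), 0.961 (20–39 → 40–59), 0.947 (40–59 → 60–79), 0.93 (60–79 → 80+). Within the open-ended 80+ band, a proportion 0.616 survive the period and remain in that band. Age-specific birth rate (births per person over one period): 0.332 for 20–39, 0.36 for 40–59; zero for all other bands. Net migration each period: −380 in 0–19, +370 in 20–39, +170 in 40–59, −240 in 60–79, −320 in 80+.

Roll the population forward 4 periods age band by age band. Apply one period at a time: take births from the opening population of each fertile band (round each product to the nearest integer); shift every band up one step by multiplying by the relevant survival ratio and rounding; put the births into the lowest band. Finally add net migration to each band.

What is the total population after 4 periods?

29841

[period 1]
Births: 9350 * 0.332 = 3104  |  7950 * 0.36 = 2862 → total 5966
20–39: 4800 * 0.977 = 4690
40–59: 9350 * 0.961 = 8985
60–79: 7950 * 0.947 = 7529
80+: 4700 * 0.93 + 6150 * 0.616 = 4371 + 3788 = 8159
Net migration: 0–19 − 380 → 5586; 20–39 + 370 → 5060; 40–59 + 170 → 9155; 60–79 − 240 → 7289; 80+ − 320 → 7839
→ [5586, 5060, 9155, 7289, 7839]
[period 2]
Births: 5060 * 0.332 = 1680  |  9155 * 0.36 = 3296 → total 4976
20–39: 5586 * 0.977 = 5458
40–59: 5060 * 0.961 = 4863
60–79: 9155 * 0.947 = 8670
80+: 7289 * 0.93 + 7839 * 0.616 = 6779 + 4829 = 11608
Net migration: 0–19 − 380 → 4596; 20–39 + 370 → 5828; 40–59 + 170 → 5033; 60–79 − 240 → 8430; 80+ − 320 → 11288
→ [4596, 5828, 5033, 8430, 11288]
[period 3]
Births: 5828 * 0.332 = 1935  |  5033 * 0.36 = 1812 → total 3747
20–39: 4596 * 0.977 = 4490
40–59: 5828 * 0.961 = 5601
60–79: 5033 * 0.947 = 4766
80+: 8430 * 0.93 + 11288 * 0.616 = 7840 + 6953 = 14793
Net migration: 0–19 − 380 → 3367; 20–39 + 370 → 4860; 40–59 + 170 → 5771; 60–79 − 240 → 4526; 80+ − 320 → 14473
→ [3367, 4860, 5771, 4526, 14473]
[period 4]
Births: 4860 * 0.332 = 1614  |  5771 * 0.36 = 2078 → total 3692
20–39: 3367 * 0.977 = 3290
40–59: 4860 * 0.961 = 4670
60–79: 5771 * 0.947 = 5465
80+: 4526 * 0.93 + 14473 * 0.616 = 4209 + 8915 = 13124
Net migration: 0–19 − 380 → 3312; 20–39 + 370 → 3660; 40–59 + 170 → 4840; 60–79 − 240 → 5225; 80+ − 320 → 12804
→ [3312, 3660, 4840, 5225, 12804]
Total after period 4: 3312 + 3660 + 4840 + 5225 + 12804 = 29841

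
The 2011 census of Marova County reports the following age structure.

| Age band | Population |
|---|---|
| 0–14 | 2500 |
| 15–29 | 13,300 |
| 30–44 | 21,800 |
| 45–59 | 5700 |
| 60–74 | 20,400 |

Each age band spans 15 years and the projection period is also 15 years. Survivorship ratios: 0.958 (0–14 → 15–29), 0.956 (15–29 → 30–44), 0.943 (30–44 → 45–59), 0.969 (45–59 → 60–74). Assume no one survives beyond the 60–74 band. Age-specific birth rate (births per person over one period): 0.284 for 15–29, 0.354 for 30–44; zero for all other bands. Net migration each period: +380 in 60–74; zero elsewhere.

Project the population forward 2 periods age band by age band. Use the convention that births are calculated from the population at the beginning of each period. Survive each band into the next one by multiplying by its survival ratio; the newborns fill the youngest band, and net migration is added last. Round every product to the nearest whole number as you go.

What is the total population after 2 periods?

50772

Let band 1 be 0–14 through band 5 = 60–74.
Period 1:
Births: 13300 * 0.284 = 3777  |  21800 * 0.354 = 7717 ⇒ total 11494
Band 2: 2500 * 0.958 = 2395
Band 3: 13300 * 0.956 = 12715
Band 4: 21800 * 0.943 = 20557
Band 5: 5700 * 0.969 = 5523
Net migration: Band 5 + 380 → 5903
→ [11494, 2395, 12715, 20557, 5903]
Period 2:
Births: 2395 * 0.284 = 680  |  12715 * 0.354 = 4501 ⇒ total 5181
Band 2: 11494 * 0.958 = 11011
Band 3: 2395 * 0.956 = 2290
Band 4: 12715 * 0.943 = 11990
Band 5: 20557 * 0.969 = 19920
Net migration: Band 5 + 380 → 20300
→ [5181, 11011, 2290, 11990, 20300]
Total after period 2: 5181 + 11011 + 2290 + 11990 + 20300 = 50772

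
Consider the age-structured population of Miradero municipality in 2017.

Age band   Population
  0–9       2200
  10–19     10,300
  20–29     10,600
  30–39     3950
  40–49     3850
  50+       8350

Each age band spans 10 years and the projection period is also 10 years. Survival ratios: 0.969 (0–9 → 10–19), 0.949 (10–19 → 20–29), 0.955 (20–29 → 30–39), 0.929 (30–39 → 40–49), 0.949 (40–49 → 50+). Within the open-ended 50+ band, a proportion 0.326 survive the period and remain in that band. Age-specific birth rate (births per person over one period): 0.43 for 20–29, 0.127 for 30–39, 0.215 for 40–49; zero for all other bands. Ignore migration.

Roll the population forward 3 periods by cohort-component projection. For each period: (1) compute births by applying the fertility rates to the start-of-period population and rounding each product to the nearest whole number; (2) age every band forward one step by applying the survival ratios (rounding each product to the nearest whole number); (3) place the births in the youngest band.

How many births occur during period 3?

4078

Call the groups 1 to 6, youngest first.
— Period 1 —
Births: 10600 * 0.43 = 4558, 3950 * 0.127 = 502, 3850 * 0.215 = 828 ⇒ total 5888
Group 2: 2200 * 0.969 = 2132
Group 3: 10300 * 0.949 = 9775
Group 4: 10600 * 0.955 = 10123
Group 5: 3950 * 0.929 = 3670
Group 6: 3850 * 0.949 + 8350 * 0.326 = 3654 + 2722 = 6376
Population now: 0–9=5888, 10–19=2132, 20–29=9775, 30–39=10123, 40–49=3670, 50+=6376
— Period 2 —
Births: 9775 * 0.43 = 4203, 10123 * 0.127 = 1286, 3670 * 0.215 = 789 ⇒ total 6278
Group 2: 5888 * 0.969 = 5705
Group 3: 2132 * 0.949 = 2023
Group 4: 9775 * 0.955 = 9335
Group 5: 10123 * 0.929 = 9404
Group 6: 3670 * 0.949 + 6376 * 0.326 = 3483 + 2079 = 5562
Population now: 0–9=6278, 10–19=5705, 20–29=2023, 30–39=9335, 40–49=9404, 50+=5562
— Period 3 —
Births: 2023 * 0.43 = 870, 9335 * 0.127 = 1186, 9404 * 0.215 = 2022 ⇒ total 4078
Group 2: 6278 * 0.969 = 6083
Group 3: 5705 * 0.949 = 5414
Group 4: 2023 * 0.955 = 1932
Group 5: 9335 * 0.929 = 8672
Group 6: 9404 * 0.949 + 5562 * 0.326 = 8924 + 1813 = 10737
Population now: 0–9=4078, 10–19=6083, 20–29=5414, 30–39=1932, 40–49=8672, 50+=10737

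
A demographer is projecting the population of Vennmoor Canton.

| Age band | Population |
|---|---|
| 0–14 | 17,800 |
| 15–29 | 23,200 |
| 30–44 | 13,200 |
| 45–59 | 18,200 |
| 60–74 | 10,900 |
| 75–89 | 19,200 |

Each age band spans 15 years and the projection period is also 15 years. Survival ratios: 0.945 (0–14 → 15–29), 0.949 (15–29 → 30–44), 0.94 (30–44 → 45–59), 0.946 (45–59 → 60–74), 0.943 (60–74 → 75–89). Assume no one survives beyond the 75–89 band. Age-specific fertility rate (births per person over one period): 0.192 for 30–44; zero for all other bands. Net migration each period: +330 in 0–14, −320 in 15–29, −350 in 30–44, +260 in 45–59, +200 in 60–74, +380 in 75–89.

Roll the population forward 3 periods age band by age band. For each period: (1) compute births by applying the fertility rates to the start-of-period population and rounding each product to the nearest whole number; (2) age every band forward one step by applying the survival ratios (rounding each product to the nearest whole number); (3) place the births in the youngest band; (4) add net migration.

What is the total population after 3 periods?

Period 1:
Births: 13200 * 0.192 = 2534
15–29: 17800 * 0.945 = 16821
30–44: 23200 * 0.949 = 22017
45–59: 13200 * 0.94 = 12408
60–74: 18200 * 0.946 = 17217
75–89: 10900 * 0.943 = 10279
Net migration: 0–14 + 330 → 2864; 15–29 − 320 → 16501; 30–44 − 350 → 21667; 45–59 + 260 → 12668; 60–74 + 200 → 17417; 75–89 + 380 → 10659
Population now: 0–14=2864, 15–29=16501, 30–44=21667, 45–59=12668, 60–74=17417, 75–89=10659
Period 2:
Births: 21667 * 0.192 = 4160
15–29: 2864 * 0.945 = 2706
30–44: 16501 * 0.949 = 15659
45–59: 21667 * 0.94 = 20367
60–74: 12668 * 0.946 = 11984
75–89: 17417 * 0.943 = 16424
Net migration: 0–14 + 330 → 4490; 15–29 − 320 → 2386; 30–44 − 350 → 15309; 45–59 + 260 → 20627; 60–74 + 200 → 12184; 75–89 + 380 → 16804
Population now: 0–14=4490, 15–29=2386, 30–44=15309, 45–59=20627, 60–74=12184, 75–89=16804
Period 3:
Births: 15309 * 0.192 = 2939
15–29: 4490 * 0.945 = 4243
30–44: 2386 * 0.949 = 2264
45–59: 15309 * 0.94 = 14390
60–74: 20627 * 0.946 = 19513
75–89: 12184 * 0.943 = 11490
Net migration: 0–14 + 330 → 3269; 15–29 − 320 → 3923; 30–44 − 350 → 1914; 45–59 + 260 → 14650; 60–74 + 200 → 19713; 75–89 + 380 → 11870
Population now: 0–14=3269, 15–29=3923, 30–44=1914, 45–59=14650, 60–74=19713, 75–89=11870
Total after period 3: 3269 + 3923 + 1914 + 14650 + 19713 + 11870 = 55339

55339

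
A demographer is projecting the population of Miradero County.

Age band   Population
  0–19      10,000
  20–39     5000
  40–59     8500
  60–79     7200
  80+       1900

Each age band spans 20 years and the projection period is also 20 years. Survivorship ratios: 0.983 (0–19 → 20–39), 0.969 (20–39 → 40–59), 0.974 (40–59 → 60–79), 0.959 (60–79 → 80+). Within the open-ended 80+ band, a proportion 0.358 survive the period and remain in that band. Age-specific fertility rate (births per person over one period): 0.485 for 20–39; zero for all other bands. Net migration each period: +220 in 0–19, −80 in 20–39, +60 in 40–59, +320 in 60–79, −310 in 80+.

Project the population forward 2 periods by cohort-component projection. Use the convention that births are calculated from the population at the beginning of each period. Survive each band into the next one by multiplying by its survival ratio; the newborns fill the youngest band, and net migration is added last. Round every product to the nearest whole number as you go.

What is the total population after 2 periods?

(Groups numbered youngest = 1 to oldest = 5.)
[period 1]
Births: 5000 × 0.485 = 2425
Group 2: 10000 × 0.983 = 9830
Group 3: 5000 × 0.969 = 4845
Group 4: 8500 × 0.974 = 8279
Group 5: 7200 × 0.959 + 1900 × 0.358 = 6905 + 680 = 7585
Net migration: Group 1 + 220 → 2645; Group 2 − 80 → 9750; Group 3 + 60 → 4905; Group 4 + 320 → 8599; Group 5 − 310 → 7275
Giving 2645 / 9750 / 4905 / 8599 / 7275.
[period 2]
Births: 9750 × 0.485 = 4729
Group 2: 2645 × 0.983 = 2600
Group 3: 9750 × 0.969 = 9448
Group 4: 4905 × 0.974 = 4777
Group 5: 8599 × 0.959 + 7275 × 0.358 = 8246 + 2604 = 10850
Net migration: Group 1 + 220 → 4949; Group 2 − 80 → 2520; Group 3 + 60 → 9508; Group 4 + 320 → 5097; Group 5 − 310 → 10540
Giving 4949 / 2520 / 9508 / 5097 / 10540.
Total after period 2: 4949 + 2520 + 9508 + 5097 + 10540 = 32614

32614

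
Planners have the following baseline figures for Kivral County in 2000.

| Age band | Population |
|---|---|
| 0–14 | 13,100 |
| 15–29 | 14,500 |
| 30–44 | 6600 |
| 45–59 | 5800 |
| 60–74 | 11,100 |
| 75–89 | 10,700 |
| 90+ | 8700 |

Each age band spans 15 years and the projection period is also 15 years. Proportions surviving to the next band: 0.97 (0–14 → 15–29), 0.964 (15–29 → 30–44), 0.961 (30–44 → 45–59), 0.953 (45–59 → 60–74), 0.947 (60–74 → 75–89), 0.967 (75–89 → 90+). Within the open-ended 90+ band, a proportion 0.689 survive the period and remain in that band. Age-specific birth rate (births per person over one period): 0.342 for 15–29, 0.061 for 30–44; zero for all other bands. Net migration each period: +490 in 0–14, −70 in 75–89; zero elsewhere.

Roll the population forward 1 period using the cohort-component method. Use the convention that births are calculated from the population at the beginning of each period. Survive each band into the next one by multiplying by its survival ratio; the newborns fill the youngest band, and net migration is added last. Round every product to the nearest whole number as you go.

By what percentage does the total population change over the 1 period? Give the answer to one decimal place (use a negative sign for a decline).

After projecting period 1:
Births: 14500 × 0.342 = 4959, 6600 × 0.061 = 403 ⇒ total 5362
15–29: 13100 × 0.97 = 12707
30–44: 14500 × 0.964 = 13978
45–59: 6600 × 0.961 = 6343
60–74: 5800 × 0.953 = 5527
75–89: 11100 × 0.947 = 10512
90+: 10700 × 0.967 + 8700 × 0.689 = 10347 + 5994 = 16341
Net migration: 0–14 + 490 → 5852; 75–89 − 70 → 10442
End of period: [5852, 12707, 13978, 6343, 5527, 10442, 16341]
Total: 70500 → 71190; change = 690; percentage change = 1.0%

1.0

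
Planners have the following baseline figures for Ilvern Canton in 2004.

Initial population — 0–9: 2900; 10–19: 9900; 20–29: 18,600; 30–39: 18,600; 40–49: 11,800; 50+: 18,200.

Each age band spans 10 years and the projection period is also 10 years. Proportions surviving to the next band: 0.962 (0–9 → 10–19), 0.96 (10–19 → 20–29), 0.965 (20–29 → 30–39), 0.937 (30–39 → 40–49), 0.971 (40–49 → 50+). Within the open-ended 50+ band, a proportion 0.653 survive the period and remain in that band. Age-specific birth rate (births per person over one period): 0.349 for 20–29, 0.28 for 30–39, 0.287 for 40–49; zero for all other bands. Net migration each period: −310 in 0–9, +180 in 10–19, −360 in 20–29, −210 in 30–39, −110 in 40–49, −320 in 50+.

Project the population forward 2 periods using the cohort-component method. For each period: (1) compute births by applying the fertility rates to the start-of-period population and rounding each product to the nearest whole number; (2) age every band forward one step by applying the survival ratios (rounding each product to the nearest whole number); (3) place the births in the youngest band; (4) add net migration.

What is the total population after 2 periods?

86359

— Period 1 —
Births: 18600 × 0.349 = 6491, 18600 × 0.28 = 5208, 11800 × 0.287 = 3387 → total 15086
10–19: 2900 × 0.962 = 2790
20–29: 9900 × 0.96 = 9504
30–39: 18600 × 0.965 = 17949
40–49: 18600 × 0.937 = 17428
50+: 11800 × 0.971 + 18200 × 0.653 = 11458 + 11885 = 23343
Net migration: 0–9 − 310 → 14776; 10–19 + 180 → 2970; 20–29 − 360 → 9144; 30–39 − 210 → 17739; 40–49 − 110 → 17318; 50+ − 320 → 23023
Population now: 0–9=14776, 10–19=2970, 20–29=9144, 30–39=17739, 40–49=17318, 50+=23023
— Period 2 —
Births: 9144 × 0.349 = 3191, 17739 × 0.28 = 4967, 17318 × 0.287 = 4970 → total 13128
10–19: 14776 × 0.962 = 14215
20–29: 2970 × 0.96 = 2851
30–39: 9144 × 0.965 = 8824
40–49: 17739 × 0.937 = 16621
50+: 17318 × 0.971 + 23023 × 0.653 = 16816 + 15034 = 31850
Net migration: 0–9 − 310 → 12818; 10–19 + 180 → 14395; 20–29 − 360 → 2491; 30–39 − 210 → 8614; 40–49 − 110 → 16511; 50+ − 320 → 31530
Population now: 0–9=12818, 10–19=14395, 20–29=2491, 30–39=8614, 40–49=16511, 50+=31530
Total after period 2: 12818 + 14395 + 2491 + 8614 + 16511 + 31530 = 86359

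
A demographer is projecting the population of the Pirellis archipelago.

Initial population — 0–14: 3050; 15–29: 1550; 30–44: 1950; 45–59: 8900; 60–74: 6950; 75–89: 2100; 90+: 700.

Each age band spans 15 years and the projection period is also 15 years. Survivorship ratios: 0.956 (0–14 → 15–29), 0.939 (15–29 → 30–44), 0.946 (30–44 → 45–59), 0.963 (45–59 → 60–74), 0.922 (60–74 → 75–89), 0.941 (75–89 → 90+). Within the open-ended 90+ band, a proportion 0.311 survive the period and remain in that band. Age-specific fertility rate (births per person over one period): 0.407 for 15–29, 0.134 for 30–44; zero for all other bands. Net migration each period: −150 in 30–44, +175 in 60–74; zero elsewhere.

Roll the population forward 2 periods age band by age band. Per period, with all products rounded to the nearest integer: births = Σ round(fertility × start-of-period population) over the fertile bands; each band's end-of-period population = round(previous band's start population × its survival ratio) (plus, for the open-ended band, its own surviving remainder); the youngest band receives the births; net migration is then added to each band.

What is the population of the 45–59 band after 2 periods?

1235

Period 1.
Births: 1550 × 0.407 = 631, 1950 × 0.134 = 261 — total 892
15–29: 3050 × 0.956 = 2916
30–44: 1550 × 0.939 = 1455
45–59: 1950 × 0.946 = 1845
60–74: 8900 × 0.963 = 8571
75–89: 6950 × 0.922 = 6408
90+: 2100 × 0.941 + 700 × 0.311 = 1976 + 218 = 2194
Net migration: 30–44 − 150 → 1305; 60–74 + 175 → 8746
End of period: [892, 2916, 1305, 1845, 8746, 6408, 2194]
Period 2.
Births: 2916 × 0.407 = 1187, 1305 × 0.134 = 175 — total 1362
15–29: 892 × 0.956 = 853
30–44: 2916 × 0.939 = 2738
45–59: 1305 × 0.946 = 1235
60–74: 1845 × 0.963 = 1777
75–89: 8746 × 0.922 = 8064
90+: 6408 × 0.941 + 2194 × 0.311 = 6030 + 682 = 6712
Net migration: 30–44 − 150 → 2588; 60–74 + 175 → 1952
End of period: [1362, 853, 2588, 1235, 1952, 8064, 6712]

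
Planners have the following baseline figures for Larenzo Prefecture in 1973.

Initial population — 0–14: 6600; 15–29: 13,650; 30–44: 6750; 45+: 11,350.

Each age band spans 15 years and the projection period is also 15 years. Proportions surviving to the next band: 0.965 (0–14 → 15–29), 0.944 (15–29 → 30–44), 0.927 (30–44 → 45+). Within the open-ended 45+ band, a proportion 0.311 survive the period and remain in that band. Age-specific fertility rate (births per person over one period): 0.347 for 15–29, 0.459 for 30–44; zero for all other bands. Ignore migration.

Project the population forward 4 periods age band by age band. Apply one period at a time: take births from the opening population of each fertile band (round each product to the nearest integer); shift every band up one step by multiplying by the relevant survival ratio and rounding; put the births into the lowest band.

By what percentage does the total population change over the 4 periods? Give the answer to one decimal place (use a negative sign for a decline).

(Bands numbered youngest = 1 to oldest = 4.)
[period 1]
Births: 13650 × 0.347 = 4737  |  6750 × 0.459 = 3098 — total 7835
Band 2: 6600 × 0.965 = 6369
Band 3: 13650 × 0.944 = 12886
Band 4: 6750 × 0.927 + 11350 × 0.311 = 6257 + 3530 = 9787
Giving 7835 / 6369 / 12886 / 9787.
[period 2]
Births: 6369 × 0.347 = 2210  |  12886 × 0.459 = 5915 — total 8125
Band 2: 7835 × 0.965 = 7561
Band 3: 6369 × 0.944 = 6012
Band 4: 12886 × 0.927 + 9787 × 0.311 = 11945 + 3044 = 14989
Giving 8125 / 7561 / 6012 / 14989.
[period 3]
Births: 7561 × 0.347 = 2624  |  6012 × 0.459 = 2760 — total 5384
Band 2: 8125 × 0.965 = 7841
Band 3: 7561 × 0.944 = 7138
Band 4: 6012 × 0.927 + 14989 × 0.311 = 5573 + 4662 = 10235
Giving 5384 / 7841 / 7138 / 10235.
[period 4]
Births: 7841 × 0.347 = 2721  |  7138 × 0.459 = 3276 — total 5997
Band 2: 5384 × 0.965 = 5196
Band 3: 7841 × 0.944 = 7402
Band 4: 7138 × 0.927 + 10235 × 0.311 = 6617 + 3183 = 9800
Giving 5997 / 5196 / 7402 / 9800.
Total: 38350 → 28395; change = -9955; percentage change = -26.0%

-26.0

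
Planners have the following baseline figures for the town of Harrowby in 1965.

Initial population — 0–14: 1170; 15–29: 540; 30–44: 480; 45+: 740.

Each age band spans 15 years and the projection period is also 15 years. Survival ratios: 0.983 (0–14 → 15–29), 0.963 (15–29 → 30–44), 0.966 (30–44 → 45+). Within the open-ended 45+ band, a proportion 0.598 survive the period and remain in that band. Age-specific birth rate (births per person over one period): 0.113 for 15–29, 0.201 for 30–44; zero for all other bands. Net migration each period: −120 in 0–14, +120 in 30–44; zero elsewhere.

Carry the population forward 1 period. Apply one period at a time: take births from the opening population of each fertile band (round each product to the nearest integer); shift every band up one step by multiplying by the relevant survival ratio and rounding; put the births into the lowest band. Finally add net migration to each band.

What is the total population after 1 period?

2734

Numbering the groups 1..4 from youngest to oldest:
Period 1:
Births: 540 × 0.113 = 61, 480 × 0.201 = 96 — total 157
Group 2: 1170 × 0.983 = 1150
Group 3: 540 × 0.963 = 520
Group 4: 480 × 0.966 + 740 × 0.598 = 464 + 443 = 907
Net migration: Group 1 − 120 → 37; Group 3 + 120 → 640
Population now: 0–14=37, 15–29=1150, 30–44=640, 45+=907
Total after period 1: 37 + 1150 + 640 + 907 = 2734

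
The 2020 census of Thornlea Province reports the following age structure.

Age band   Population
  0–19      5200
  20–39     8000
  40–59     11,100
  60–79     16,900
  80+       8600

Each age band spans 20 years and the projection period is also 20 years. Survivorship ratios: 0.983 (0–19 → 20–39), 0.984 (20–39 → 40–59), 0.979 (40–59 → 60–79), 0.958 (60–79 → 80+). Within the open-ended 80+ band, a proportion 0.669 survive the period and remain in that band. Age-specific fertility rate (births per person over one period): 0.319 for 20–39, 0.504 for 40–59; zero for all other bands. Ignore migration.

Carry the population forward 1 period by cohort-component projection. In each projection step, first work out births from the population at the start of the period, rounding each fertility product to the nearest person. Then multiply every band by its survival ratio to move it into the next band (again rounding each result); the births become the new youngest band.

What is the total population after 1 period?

[period 1]
Births: 8000 × 0.319 = 2552  |  11100 × 0.504 = 5594 → 8146
20–39: 5200 × 0.983 = 5112
40–59: 8000 × 0.984 = 7872
60–79: 11100 × 0.979 = 10867
80+: 16900 × 0.958 + 8600 × 0.669 = 16190 + 5753 = 21943
End of period: [8146, 5112, 7872, 10867, 21943]
Total after period 1: 8146 + 5112 + 7872 + 10867 + 21943 = 53940

53940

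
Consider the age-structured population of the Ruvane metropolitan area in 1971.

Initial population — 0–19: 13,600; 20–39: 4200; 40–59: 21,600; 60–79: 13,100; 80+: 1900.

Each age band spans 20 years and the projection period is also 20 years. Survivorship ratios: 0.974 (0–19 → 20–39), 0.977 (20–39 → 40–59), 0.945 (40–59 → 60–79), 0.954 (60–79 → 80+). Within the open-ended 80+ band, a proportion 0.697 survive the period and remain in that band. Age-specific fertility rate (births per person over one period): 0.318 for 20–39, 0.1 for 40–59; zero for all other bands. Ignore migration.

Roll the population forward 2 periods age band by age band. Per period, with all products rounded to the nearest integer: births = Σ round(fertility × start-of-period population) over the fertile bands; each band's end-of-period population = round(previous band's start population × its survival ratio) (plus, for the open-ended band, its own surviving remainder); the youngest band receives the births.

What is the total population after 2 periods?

53951

Let group 1 be 0–19 through group 5 = 80+.
[period 1]
Births: 4200 × 0.318 = 1336, 21600 × 0.1 = 2160 — total 3496
Group 2: 13600 × 0.974 = 13246
Group 3: 4200 × 0.977 = 4103
Group 4: 21600 × 0.945 = 20412
Group 5: 13100 × 0.954 + 1900 × 0.697 = 12497 + 1324 = 13821
→ [3496, 13246, 4103, 20412, 13821]
[period 2]
Births: 13246 × 0.318 = 4212, 4103 × 0.1 = 410 — total 4622
Group 2: 3496 × 0.974 = 3405
Group 3: 13246 × 0.977 = 12941
Group 4: 4103 × 0.945 = 3877
Group 5: 20412 × 0.954 + 13821 × 0.697 = 19473 + 9633 = 29106
→ [4622, 3405, 12941, 3877, 29106]
Total after period 2: 4622 + 3405 + 12941 + 3877 + 29106 = 53951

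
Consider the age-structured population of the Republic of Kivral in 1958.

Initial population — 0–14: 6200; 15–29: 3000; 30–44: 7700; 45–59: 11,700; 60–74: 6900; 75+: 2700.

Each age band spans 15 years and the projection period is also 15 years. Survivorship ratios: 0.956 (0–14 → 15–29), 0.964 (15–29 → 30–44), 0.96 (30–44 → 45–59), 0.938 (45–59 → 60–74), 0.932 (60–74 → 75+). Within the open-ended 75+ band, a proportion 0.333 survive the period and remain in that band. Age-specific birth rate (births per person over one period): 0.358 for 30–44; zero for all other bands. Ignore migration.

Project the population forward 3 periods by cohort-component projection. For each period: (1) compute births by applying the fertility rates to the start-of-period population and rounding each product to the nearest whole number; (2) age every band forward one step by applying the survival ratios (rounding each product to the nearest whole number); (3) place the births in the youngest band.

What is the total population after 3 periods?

24346

[period 1]
Births: 7700 * 0.358 = 2757
15–29: 6200 * 0.956 = 5927
30–44: 3000 * 0.964 = 2892
45–59: 7700 * 0.96 = 7392
60–74: 11700 * 0.938 = 10975
75+: 6900 * 0.932 + 2700 * 0.333 = 6431 + 899 = 7330
Population now: 0–14=2757, 15–29=5927, 30–44=2892, 45–59=7392, 60–74=10975, 75+=7330
[period 2]
Births: 2892 * 0.358 = 1035
15–29: 2757 * 0.956 = 2636
30–44: 5927 * 0.964 = 5714
45–59: 2892 * 0.96 = 2776
60–74: 7392 * 0.938 = 6934
75+: 10975 * 0.932 + 7330 * 0.333 = 10229 + 2441 = 12670
Population now: 0–14=1035, 15–29=2636, 30–44=5714, 45–59=2776, 60–74=6934, 75+=12670
[period 3]
Births: 5714 * 0.358 = 2046
15–29: 1035 * 0.956 = 989
30–44: 2636 * 0.964 = 2541
45–59: 5714 * 0.96 = 5485
60–74: 2776 * 0.938 = 2604
75+: 6934 * 0.932 + 12670 * 0.333 = 6462 + 4219 = 10681
Population now: 0–14=2046, 15–29=989, 30–44=2541, 45–59=5485, 60–74=2604, 75+=10681
Total after period 3: 2046 + 989 + 2541 + 5485 + 2604 + 10681 = 24346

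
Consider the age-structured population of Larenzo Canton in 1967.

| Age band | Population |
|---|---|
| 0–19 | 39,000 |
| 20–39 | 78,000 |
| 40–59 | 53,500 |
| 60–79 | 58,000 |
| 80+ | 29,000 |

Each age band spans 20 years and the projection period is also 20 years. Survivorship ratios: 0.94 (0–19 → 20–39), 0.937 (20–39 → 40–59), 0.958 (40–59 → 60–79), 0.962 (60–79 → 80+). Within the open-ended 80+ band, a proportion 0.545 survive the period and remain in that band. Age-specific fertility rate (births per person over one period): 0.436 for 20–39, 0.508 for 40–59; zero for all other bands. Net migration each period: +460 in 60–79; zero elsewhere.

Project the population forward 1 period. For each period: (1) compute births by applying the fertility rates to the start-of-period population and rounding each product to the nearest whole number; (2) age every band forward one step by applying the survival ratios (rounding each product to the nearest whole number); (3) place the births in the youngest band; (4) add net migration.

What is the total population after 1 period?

294246

Numbering the bands 1..5 from youngest to oldest:
[period 1]
Births: 78000 × 0.436 = 34008 ; 53500 × 0.508 = 27178 → 61186
Band 2: 39000 × 0.94 = 36660
Band 3: 78000 × 0.937 = 73086
Band 4: 53500 × 0.958 = 51253
Band 5: 58000 × 0.962 + 29000 × 0.545 = 55796 + 15805 = 71601
Net migration: Band 4 + 460 → 51713
End of period: [61186, 36660, 73086, 51713, 71601]
Total after period 1: 61186 + 36660 + 73086 + 51713 + 71601 = 294246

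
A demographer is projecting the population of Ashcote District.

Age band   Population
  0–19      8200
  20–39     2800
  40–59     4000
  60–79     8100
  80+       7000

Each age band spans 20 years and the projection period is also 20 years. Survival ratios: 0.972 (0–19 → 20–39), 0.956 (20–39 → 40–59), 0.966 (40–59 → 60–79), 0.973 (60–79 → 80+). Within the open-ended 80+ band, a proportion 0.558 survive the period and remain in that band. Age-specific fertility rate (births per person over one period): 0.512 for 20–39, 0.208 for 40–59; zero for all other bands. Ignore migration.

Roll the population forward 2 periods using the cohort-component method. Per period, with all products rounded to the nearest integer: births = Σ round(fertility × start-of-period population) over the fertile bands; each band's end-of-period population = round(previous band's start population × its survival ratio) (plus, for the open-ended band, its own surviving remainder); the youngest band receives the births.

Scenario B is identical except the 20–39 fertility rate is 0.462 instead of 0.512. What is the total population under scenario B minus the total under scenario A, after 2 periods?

-536

(Groups numbered youngest = 1 to oldest = 5.)
Period 1:
Births: 2800 * 0.512 = 1434  |  4000 * 0.208 = 832 → total 2266
Group 2: 8200 * 0.972 = 7970
Group 3: 2800 * 0.956 = 2677
Group 4: 4000 * 0.966 = 3864
Group 5: 8100 * 0.973 + 7000 * 0.558 = 7881 + 3906 = 11787
Giving 2266 / 7970 / 2677 / 3864 / 11787.
Period 2:
Births: 7970 * 0.512 = 4081  |  2677 * 0.208 = 557 → total 4638
Group 2: 2266 * 0.972 = 2203
Group 3: 7970 * 0.956 = 7619
Group 4: 2677 * 0.966 = 2586
Group 5: 3864 * 0.973 + 11787 * 0.558 = 3760 + 6577 = 10337
Giving 4638 / 2203 / 7619 / 2586 / 10337.
Scenario A total after 2 periods: 27383
Scenario B projection —
Period 1:
Births: 2800 * 0.462 = 1294  |  4000 * 0.208 = 832 → total 2126
Group 2: 8200 * 0.972 = 7970
Group 3: 2800 * 0.956 = 2677
Group 4: 4000 * 0.966 = 3864
Group 5: 8100 * 0.973 + 7000 * 0.558 = 7881 + 3906 = 11787
Giving 2126 / 7970 / 2677 / 3864 / 11787.
Period 2:
Births: 7970 * 0.462 = 3682  |  2677 * 0.208 = 557 → total 4239
Group 2: 2126 * 0.972 = 2066
Group 3: 7970 * 0.956 = 7619
Group 4: 2677 * 0.966 = 2586
Group 5: 3864 * 0.973 + 11787 * 0.558 = 3760 + 6577 = 10337
Giving 4239 / 2066 / 7619 / 2586 / 10337.
Scenario B total after 2 periods: 26847
Difference B − A = 26847 − 27383 = -536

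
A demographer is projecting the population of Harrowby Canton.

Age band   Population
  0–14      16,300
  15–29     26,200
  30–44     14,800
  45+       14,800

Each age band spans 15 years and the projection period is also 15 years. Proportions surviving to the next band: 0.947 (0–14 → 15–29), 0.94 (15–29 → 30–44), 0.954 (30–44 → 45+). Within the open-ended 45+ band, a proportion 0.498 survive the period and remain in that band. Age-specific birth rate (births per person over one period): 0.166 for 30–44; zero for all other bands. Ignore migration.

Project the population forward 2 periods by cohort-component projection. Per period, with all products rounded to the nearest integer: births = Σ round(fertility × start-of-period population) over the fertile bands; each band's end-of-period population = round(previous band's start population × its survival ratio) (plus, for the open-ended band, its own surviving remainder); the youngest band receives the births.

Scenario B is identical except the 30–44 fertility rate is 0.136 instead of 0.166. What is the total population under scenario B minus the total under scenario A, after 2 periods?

-1160

Period 1.
Births: 14800 × 0.166 = 2457
15–29: 16300 × 0.947 = 15436
30–44: 26200 × 0.94 = 24628
45+: 14800 × 0.954 + 14800 × 0.498 = 14119 + 7370 = 21489
End of period: [2457, 15436, 24628, 21489]
Period 2.
Births: 24628 × 0.166 = 4088
15–29: 2457 × 0.947 = 2327
30–44: 15436 × 0.94 = 14510
45+: 24628 × 0.954 + 21489 × 0.498 = 23495 + 10702 = 34197
End of period: [4088, 2327, 14510, 34197]
Scenario A total after 2 periods: 55122
Scenario B projection —
Period 1.
Births: 14800 × 0.136 = 2013
15–29: 16300 × 0.947 = 15436
30–44: 26200 × 0.94 = 24628
45+: 14800 × 0.954 + 14800 × 0.498 = 14119 + 7370 = 21489
End of period: [2013, 15436, 24628, 21489]
Period 2.
Births: 24628 × 0.136 = 3349
15–29: 2013 × 0.947 = 1906
30–44: 15436 × 0.94 = 14510
45+: 24628 × 0.954 + 21489 × 0.498 = 23495 + 10702 = 34197
End of period: [3349, 1906, 14510, 34197]
Scenario B total after 2 periods: 53962
Difference B − A = 53962 − 55122 = -1160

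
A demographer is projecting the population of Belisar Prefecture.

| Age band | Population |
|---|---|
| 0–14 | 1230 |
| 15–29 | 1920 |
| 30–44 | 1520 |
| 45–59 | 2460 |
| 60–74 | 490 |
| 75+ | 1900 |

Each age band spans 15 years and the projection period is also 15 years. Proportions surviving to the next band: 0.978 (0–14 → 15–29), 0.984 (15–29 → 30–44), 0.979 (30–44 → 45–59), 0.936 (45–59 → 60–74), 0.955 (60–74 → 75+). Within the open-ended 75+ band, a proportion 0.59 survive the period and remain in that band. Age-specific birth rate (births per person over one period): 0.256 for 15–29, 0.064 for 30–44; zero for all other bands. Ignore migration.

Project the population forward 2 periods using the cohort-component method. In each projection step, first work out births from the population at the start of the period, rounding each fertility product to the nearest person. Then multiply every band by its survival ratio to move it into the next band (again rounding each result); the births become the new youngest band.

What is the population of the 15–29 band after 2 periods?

Call the bands 1 to 6, youngest first.
After projecting period 1:
Births: 1920 × 0.256 = 492, 1520 × 0.064 = 97 ⇒ total 589
Band 2: 1230 × 0.978 = 1203
Band 3: 1920 × 0.984 = 1889
Band 4: 1520 × 0.979 = 1488
Band 5: 2460 × 0.936 = 2303
Band 6: 490 × 0.955 + 1900 × 0.59 = 468 + 1121 = 1589
Giving 589 / 1203 / 1889 / 1488 / 2303 / 1589.
After projecting period 2:
Births: 1203 × 0.256 = 308, 1889 × 0.064 = 121 ⇒ total 429
Band 2: 589 × 0.978 = 576
Band 3: 1203 × 0.984 = 1184
Band 4: 1889 × 0.979 = 1849
Band 5: 1488 × 0.936 = 1393
Band 6: 2303 × 0.955 + 1589 × 0.59 = 2199 + 938 = 3137
Giving 429 / 576 / 1184 / 1849 / 1393 / 3137.

576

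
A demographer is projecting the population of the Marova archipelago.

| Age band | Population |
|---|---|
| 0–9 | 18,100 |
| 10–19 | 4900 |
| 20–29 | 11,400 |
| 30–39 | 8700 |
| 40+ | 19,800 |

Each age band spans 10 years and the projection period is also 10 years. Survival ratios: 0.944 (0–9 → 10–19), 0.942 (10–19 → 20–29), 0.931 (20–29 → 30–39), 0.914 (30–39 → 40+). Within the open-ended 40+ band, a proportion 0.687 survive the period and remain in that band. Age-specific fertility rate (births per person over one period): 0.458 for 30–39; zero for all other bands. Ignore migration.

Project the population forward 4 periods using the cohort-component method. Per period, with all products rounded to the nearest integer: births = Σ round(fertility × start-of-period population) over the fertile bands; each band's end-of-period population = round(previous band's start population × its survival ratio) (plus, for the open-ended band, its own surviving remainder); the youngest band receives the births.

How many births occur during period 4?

[period 1]
Births: 8700 * 0.458 = 3985
10–19: 18100 * 0.944 = 17086
20–29: 4900 * 0.942 = 4616
30–39: 11400 * 0.931 = 10613
40+: 8700 * 0.914 + 19800 * 0.687 = 7952 + 13603 = 21555
→ [3985, 17086, 4616, 10613, 21555]
[period 2]
Births: 10613 * 0.458 = 4861
10–19: 3985 * 0.944 = 3762
20–29: 17086 * 0.942 = 16095
30–39: 4616 * 0.931 = 4297
40+: 10613 * 0.914 + 21555 * 0.687 = 9700 + 14808 = 24508
→ [4861, 3762, 16095, 4297, 24508]
[period 3]
Births: 4297 * 0.458 = 1968
10–19: 4861 * 0.944 = 4589
20–29: 3762 * 0.942 = 3544
30–39: 16095 * 0.931 = 14984
40+: 4297 * 0.914 + 24508 * 0.687 = 3927 + 16837 = 20764
→ [1968, 4589, 3544, 14984, 20764]
[period 4]
Births: 14984 * 0.458 = 6863
10–19: 1968 * 0.944 = 1858
20–29: 4589 * 0.942 = 4323
30–39: 3544 * 0.931 = 3299
40+: 14984 * 0.914 + 20764 * 0.687 = 13695 + 14265 = 27960
→ [6863, 1858, 4323, 3299, 27960]

6863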